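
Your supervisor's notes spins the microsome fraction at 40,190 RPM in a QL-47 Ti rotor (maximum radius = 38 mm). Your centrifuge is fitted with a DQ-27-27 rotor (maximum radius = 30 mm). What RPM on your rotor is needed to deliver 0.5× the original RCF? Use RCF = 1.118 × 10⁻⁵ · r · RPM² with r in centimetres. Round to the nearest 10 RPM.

≈ 31980 RPM

Original rotor: r = 38 mm = 3.8 cm
RCF = 1.118 × 10⁻⁵ × r × N²
RCF_original = 1.118 × 10⁻⁵ × 3.8 × (40190)² = 1.118 × 10⁻⁵ × 3.8 × 1,615,236,100 ≈ 68,621.7 × g
Target RCF = 0.5 × 68,621.7 ≈ 34,310.8 × g
Your rotor: r = 30 mm = 3.0 cm
34,310.8 = 1.118 × 10⁻⁵ × 3 × N²
N² = 34,310.8 / (3.354 × 10⁻⁵) = 1,022,981,515
N ≈ √1,022,981,515 ≈ 31,984.1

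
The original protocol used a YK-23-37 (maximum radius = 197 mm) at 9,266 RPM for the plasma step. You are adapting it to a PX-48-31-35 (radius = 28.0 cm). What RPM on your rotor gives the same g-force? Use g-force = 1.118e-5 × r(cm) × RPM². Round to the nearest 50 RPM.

Original rotor: r = 197 mm = 19.7 cm
RCF_original = 1.118 × 10⁻⁵ × 19.7 × (9266)² = 1.118 × 10⁻⁵ × 19.7 × 85,858,756 ≈ 18,910 × g
18,910 = 1.118 × 10⁻⁵ × 28 × N²
N² = 18,910 / (31.304 × 10⁻⁵) = 60,407,616
N ≈ √60,407,616 ≈ 7,772.2

≈ 7750 RPM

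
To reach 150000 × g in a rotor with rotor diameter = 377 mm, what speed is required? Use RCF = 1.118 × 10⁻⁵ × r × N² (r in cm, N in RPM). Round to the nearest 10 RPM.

≈ 26680 RPM

r = 377 mm / 2 = 188.5 mm = 18.85 cm
150,000 = 1.118 × 10⁻⁵ × 18.85 × N²
N² = 150,000 / (21.0743 × 10⁻⁵) = 711,767,413
N ≈ √711,767,413 ≈ 26,679.0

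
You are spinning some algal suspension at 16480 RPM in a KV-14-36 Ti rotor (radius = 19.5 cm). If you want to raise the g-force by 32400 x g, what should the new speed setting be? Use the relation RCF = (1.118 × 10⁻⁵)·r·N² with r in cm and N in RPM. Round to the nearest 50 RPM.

≈ 20500 RPM

Current RCF = 1.118 × 10⁻⁵ × 19.5 × (16480)² = 1.118 × 10⁻⁵ × 19.5 × 271,590,400 ≈ 59,209.4 × g
Target RCF = 59,209.4 + 32,400 = 91,609.4 × g
N² = 91,609.4 / (21.801 × 10⁻⁵) = 420,207,330
N ≈ √420,207,330 ≈ 20,499.0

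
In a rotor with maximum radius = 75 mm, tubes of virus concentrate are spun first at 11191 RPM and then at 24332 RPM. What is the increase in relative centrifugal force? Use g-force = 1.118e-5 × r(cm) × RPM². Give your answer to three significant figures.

39100 x g

r = 75 mm = 7.5 cm
RCF₁ = 1.118 × 10⁻⁵ × 7.5 × (11191)² = 1.118 × 10⁻⁵ × 7.5 × 125,238,481 ≈ 10,501.2 × g
RCF₂ = 1.118 × 10⁻⁵ × 7.5 × (24332)² = 1.118 × 10⁻⁵ × 7.5 × 592,046,224 ≈ 49,643.1 × g
Increase = 49,643.1 − 10,501.2 = 39,141.9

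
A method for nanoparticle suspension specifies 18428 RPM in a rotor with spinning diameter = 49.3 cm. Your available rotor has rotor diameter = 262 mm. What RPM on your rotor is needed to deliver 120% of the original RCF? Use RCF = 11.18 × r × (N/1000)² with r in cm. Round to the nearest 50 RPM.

≈ 27700 RPM

Original rotor: r = 49.3 / 2 = 24.65 cm
RCF = 11.18 × r × (N/1000)²
RCF_original = 11.18 × 24.65 × (18.428)² = 11.18 × 24.65 × 339.591184 ≈ 93,586.9 × g
Target RCF = 1.2 × 93,586.9 ≈ 112,304.3 × g
Your rotor: r = 262 mm / 2 = 131 mm = 13.1 cm
112,304.3 = 11.18 × 13.1 × (N/1000)²
(N/1000)² = 112,304.3 / 146.458 = 766.8021
N = 1000 × √766.8021 ≈ 27,691.2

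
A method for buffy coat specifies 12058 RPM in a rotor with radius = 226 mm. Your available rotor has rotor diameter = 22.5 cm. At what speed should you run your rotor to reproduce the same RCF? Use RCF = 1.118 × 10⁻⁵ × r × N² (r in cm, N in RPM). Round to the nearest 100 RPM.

≈ 17100 RPM

Original rotor: r = 226 mm = 22.6 cm
RCF = 1.118 × 10⁻⁵ × r × N²
RCF_original = 1.118 × 10⁻⁵ × 22.6 × (12058)² = 1.118 × 10⁻⁵ × 22.6 × 145,395,364 ≈ 36,736.8 × g
Your rotor: r = 22.5 / 2 = 11.25 cm
36,736.8 = 1.118 × 10⁻⁵ × 11.25 × N²
N² = 36,736.8 / (12.5775 × 10⁻⁵) = 292,083,482
N ≈ √292,083,482 ≈ 17,090.5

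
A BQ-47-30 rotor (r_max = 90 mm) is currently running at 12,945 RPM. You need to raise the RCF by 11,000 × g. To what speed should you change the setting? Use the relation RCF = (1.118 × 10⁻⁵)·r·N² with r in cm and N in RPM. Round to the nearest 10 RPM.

r = 90 mm = 9.0 cm
Current RCF = 1.118 × 10⁻⁵ × 9 × (12945)² = 1.118 × 10⁻⁵ × 9 × 167,573,025 ≈ 16,861.2 × g
Target RCF = 16,861.2 + 11,000 = 27,861.2 × g
N² = 27,861.2 / (10.062 × 10⁻⁵) = 276,895,249
N ≈ √276,895,249 ≈ 16,640.2

16640 RPM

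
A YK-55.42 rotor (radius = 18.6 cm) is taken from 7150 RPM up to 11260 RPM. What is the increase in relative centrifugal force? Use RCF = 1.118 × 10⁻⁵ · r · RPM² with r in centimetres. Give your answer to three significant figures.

RCF₁ = 1.118 × 10⁻⁵ × 18.6 × (7150)² = 1.118 × 10⁻⁵ × 18.6 × 51,122,500 ≈ 10,630.8 × g
RCF₂ = 1.118 × 10⁻⁵ × 18.6 × (11260)² = 1.118 × 10⁻⁵ × 18.6 × 126,787,600 ≈ 26,365.2 × g
Increase = 26,365.2 − 10,630.8 = 15,734.4

15700 x g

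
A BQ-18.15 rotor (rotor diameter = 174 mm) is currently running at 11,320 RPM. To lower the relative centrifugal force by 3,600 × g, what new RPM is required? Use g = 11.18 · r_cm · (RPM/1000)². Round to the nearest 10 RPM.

r = 174 mm / 2 = 87 mm = 8.7 cm
Current RCF = 11.18 × 8.7 × (11.32)² = 11.18 × 8.7 × 128.1424 ≈ 12,463.9 × g
Target RCF = 12,463.9 − 3,600 = 8,863.9 × g
(N/1000)² = 8,863.9 / 97.266 = 91.13051
N = 1000 × √91.13051 ≈ 9,546.2

9550 RPM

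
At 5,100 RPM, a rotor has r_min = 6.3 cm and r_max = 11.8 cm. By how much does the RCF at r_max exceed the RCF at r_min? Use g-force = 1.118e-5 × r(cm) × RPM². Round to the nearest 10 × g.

≈ 1600 ×g

RCF_max = 1.118 × 10⁻⁵ × 11.8 × (5100)² = 1.118 × 10⁻⁵ × 11.8 × 26,010,000 ≈ 3,431.3 × g
RCF_min = 1.118 × 10⁻⁵ × 6.3 × (5100)² = 1.118 × 10⁻⁵ × 6.3 × 26,010,000 ≈ 1,832 × g
ΔRCF = 3,431.3 − 1,832 = 1,599.3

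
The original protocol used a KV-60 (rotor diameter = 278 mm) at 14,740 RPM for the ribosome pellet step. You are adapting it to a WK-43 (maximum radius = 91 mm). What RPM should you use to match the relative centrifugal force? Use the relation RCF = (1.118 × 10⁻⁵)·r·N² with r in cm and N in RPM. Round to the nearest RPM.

18217 RPM

Original rotor: r = 278 mm / 2 = 139 mm = 13.9 cm
RCF_original = 1.118 × 10⁻⁵ × 13.9 × (14740)² = 1.118 × 10⁻⁵ × 13.9 × 217,267,600 ≈ 33,763.8 × g
Your rotor: r = 91 mm = 9.1 cm
33,763.8 = 1.118 × 10⁻⁵ × 9.1 × N²
N² = 33,763.8 / (10.1738 × 10⁻⁵) = 331,870,098
N ≈ √331,870,098 ≈ 18,217.3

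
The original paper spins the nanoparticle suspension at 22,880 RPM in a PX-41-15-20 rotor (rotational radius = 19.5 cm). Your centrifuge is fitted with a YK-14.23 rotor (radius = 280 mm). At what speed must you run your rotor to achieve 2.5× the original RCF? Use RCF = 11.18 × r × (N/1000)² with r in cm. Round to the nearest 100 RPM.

≈ 30200 RPM

RCF_original = 11.18 × 19.5 × (22.88)² = 11.18 × 19.5 × 523.4944 ≈ 114,127 × g
Target RCF = 2.5 × 114,127 ≈ 285,317.5 × g
Your rotor: r = 280 mm = 28.0 cm
285,317.5 = 11.18 × 28 × (N/1000)²
(N/1000)² = 285,317.5 / 313.04 = 911.441
N = 1000 × √911.441 ≈ 30,190.1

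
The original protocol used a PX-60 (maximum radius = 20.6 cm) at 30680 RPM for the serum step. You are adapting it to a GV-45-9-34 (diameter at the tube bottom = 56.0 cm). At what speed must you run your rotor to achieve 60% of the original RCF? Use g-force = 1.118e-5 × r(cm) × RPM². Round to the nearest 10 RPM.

RCF = 1.118 × 10⁻⁵ × r × N²
RCF_original = 1.118 × 10⁻⁵ × 20.6 × (30680)² = 1.118 × 10⁻⁵ × 20.6 × 941,262,400 ≈ 216,780.3 × g
Target RCF = 0.6 × 216,780.3 ≈ 130,068.2 × g
Your rotor: r = 56.0 / 2 = 28 cm
130,068.2 = 1.118 × 10⁻⁵ × 28 × N²
N² = 130,068.2 / (31.304 × 10⁻⁵) = 415,500,256
N ≈ √415,500,256 ≈ 20,383.8

≈ 20380 RPM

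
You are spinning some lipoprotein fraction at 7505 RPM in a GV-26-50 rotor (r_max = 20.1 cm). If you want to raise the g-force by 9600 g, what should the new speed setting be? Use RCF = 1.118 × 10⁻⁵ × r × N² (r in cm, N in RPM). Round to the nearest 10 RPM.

≈ 9950 RPM

Current RCF = 1.118 × 10⁻⁵ × 20.1 × (7505)² = 1.118 × 10⁻⁵ × 20.1 × 56,325,025 ≈ 12,657.2 × g
Target RCF = 12,657.2 + 9,600 = 22,257.2 × g
N² = 22,257.2 / (22.4718 × 10⁻⁵) = 99,045,025
N ≈ √99,045,025 ≈ 9,952.1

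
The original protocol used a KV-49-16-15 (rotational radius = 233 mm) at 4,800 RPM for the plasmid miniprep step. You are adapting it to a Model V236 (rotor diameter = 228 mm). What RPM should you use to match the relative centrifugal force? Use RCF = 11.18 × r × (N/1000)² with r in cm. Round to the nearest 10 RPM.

Original rotor: r = 233 mm = 23.3 cm
RCF_original = 11.18 × 23.3 × (4.8)² = 11.18 × 23.3 × 23.04 ≈ 6,001.8 × g
Your rotor: r = 228 mm / 2 = 114 mm = 11.4 cm
6,001.8 = 11.18 × 11.4 × (N/1000)²
(N/1000)² = 6,001.8 / 127.452 = 47.09067
N = 1000 × √47.09067 ≈ 6,862.3

6860 RPM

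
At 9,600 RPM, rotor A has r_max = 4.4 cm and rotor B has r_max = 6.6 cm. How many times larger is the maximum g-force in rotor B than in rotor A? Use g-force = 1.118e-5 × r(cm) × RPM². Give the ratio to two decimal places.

At fixed N, RCF ∝ r, so RCF_B/RCF_A = r_B/r_A = 6.6 / 4.4 = 1.5000.

1.50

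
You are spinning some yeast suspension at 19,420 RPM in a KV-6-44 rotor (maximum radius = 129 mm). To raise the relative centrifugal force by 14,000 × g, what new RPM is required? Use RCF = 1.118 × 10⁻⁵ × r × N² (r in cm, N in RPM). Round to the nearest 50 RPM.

r = 129 mm = 12.9 cm
Current RCF = 1.118 × 10⁻⁵ × 12.9 × (19420)² = 1.118 × 10⁻⁵ × 12.9 × 377,136,400 ≈ 54,391.4 × g
Target RCF = 54,391.4 + 14,000 = 68,391.4 × g
N² = 68,391.4 / (14.4222 × 10⁻⁵) = 474,209,205
N ≈ √474,209,205 ≈ 21,776.3

21800 RPM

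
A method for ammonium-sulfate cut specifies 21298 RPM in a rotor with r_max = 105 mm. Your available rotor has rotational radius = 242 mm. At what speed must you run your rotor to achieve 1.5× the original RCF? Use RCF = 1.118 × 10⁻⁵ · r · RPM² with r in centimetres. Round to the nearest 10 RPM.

17180 RPM

Original rotor: r = 105 mm = 10.5 cm
RCF_original = 1.118 × 10⁻⁵ × 10.5 × (21298)² = 1.118 × 10⁻⁵ × 10.5 × 453,604,804 ≈ 53,248.7 × g
Target RCF = 1.5 × 53,248.7 ≈ 79,873 × g
Your rotor: r = 242 mm = 24.2 cm
79,873 = 1.118 × 10⁻⁵ × 24.2 × N²
N² = 79,873 / (27.0556 × 10⁻⁵) = 295,217,996
N ≈ √295,217,996 ≈ 17,181.9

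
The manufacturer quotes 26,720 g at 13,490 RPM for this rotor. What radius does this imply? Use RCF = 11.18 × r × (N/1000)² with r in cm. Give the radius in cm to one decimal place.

26720 = 11.18 × r × (13.49)²
r = 26720 / (11.18 × 181.9801) = 26720 / 2034.538 ≈ 13.133 cm

≈ 13.1 cm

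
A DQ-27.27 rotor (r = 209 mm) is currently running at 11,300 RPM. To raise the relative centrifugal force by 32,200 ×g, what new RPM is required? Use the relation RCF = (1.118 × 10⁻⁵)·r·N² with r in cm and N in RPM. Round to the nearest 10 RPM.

r = 209 mm = 20.9 cm
Current RCF = 1.118 × 10⁻⁵ × 20.9 × (11300)² = 1.118 × 10⁻⁵ × 20.9 × 127,690,000 ≈ 29,836.3 × g
Target RCF = 29,836.3 + 32,200 = 62,036.3 × g
N² = 62,036.3 / (23.3662 × 10⁻⁵) = 265,495,887
N ≈ √265,495,887 ≈ 16,294.0

16290 RPM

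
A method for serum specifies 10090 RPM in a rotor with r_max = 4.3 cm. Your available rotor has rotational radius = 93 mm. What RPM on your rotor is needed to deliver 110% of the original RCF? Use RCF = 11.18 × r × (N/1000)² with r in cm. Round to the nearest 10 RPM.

RCF = 11.18 × r × (N/1000)²
RCF_original = 11.18 × 4.3 × (10.09)² = 11.18 × 4.3 × 101.8081 ≈ 4,894.3 × g
Target RCF = 1.1 × 4,894.3 ≈ 5,383.7 × g
Your rotor: r = 93 mm = 9.3 cm
5,383.7 = 11.18 × 9.3 × (N/1000)²
(N/1000)² = 5,383.7 / 103.974 = 51.77929
N = 1000 × √51.77929 ≈ 7,195.8

7200 RPM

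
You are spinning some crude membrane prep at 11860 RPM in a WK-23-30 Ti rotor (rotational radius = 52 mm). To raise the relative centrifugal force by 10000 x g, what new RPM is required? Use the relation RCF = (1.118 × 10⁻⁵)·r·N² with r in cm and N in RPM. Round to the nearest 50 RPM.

N₂ ≈ 17700 RPM

r = 52 mm = 5.2 cm
Current RCF = 1.118 × 10⁻⁵ × 5.2 × (11860)² = 1.118 × 10⁻⁵ × 5.2 × 140,659,600 ≈ 8,177.4 × g
Target RCF = 8,177.4 + 10,000 = 18,177.4 × g
N² = 18,177.4 / (5.8136 × 10⁻⁵) = 312,670,290
N ≈ √312,670,290 ≈ 17,682.5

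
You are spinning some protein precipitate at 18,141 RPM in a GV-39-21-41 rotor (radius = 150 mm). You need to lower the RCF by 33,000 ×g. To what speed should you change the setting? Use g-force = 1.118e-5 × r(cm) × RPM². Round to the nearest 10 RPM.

r = 150 mm = 15.0 cm
Current RCF = 1.118 × 10⁻⁵ × 15 × (18141)² = 1.118 × 10⁻⁵ × 15 × 329,095,881 ≈ 55,189.4 × g
Target RCF = 55,189.4 − 33,000 = 22,189.4 × g
N² = 22,189.4 / (16.77 × 10⁻⁵) = 132,316,041
N ≈ √132,316,041 ≈ 11,502.9

11500 RPM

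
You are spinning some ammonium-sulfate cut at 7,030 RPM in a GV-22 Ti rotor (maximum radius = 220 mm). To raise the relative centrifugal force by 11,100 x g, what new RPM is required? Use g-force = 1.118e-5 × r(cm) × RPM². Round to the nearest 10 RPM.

9720 RPM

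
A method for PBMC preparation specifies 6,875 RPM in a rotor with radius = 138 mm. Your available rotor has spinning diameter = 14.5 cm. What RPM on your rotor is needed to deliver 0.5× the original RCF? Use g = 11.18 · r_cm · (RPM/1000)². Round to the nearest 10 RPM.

Original rotor: r = 138 mm = 13.8 cm
RCF_original = 11.18 × 13.8 × (6.875)² = 11.18 × 13.8 × 47.265625 ≈ 7,292.3 × g
Target RCF = 0.5 × 7,292.3 ≈ 3,646.2 × g
Your rotor: r = 14.5 / 2 = 7.25 cm
3,646.2 = 11.18 × 7.25 × (N/1000)²
(N/1000)² = 3,646.2 / 81.055 = 44.98427
N = 1000 × √44.98427 ≈ 6,707.0

6710 RPM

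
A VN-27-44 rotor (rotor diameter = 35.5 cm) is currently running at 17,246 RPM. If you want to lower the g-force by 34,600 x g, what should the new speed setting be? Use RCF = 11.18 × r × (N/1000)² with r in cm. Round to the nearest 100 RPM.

r = 35.5 / 2 = 17.75 cm
Current RCF = 11.18 × 17.75 × (17.246)² = 11.18 × 17.75 × 297.424516 ≈ 59,022.4 × g
Target RCF = 59,022.4 − 34,600 = 24,422.4 × g
(N/1000)² = 24,422.4 / 198.445 = 123.0689
N = 1000 × √123.0689 ≈ 11,093.6

11100 RPM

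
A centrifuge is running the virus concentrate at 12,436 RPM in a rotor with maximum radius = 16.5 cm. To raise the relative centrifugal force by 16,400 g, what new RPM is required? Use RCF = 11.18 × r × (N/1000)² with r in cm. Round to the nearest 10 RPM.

N₂ ≈ 15610 RPM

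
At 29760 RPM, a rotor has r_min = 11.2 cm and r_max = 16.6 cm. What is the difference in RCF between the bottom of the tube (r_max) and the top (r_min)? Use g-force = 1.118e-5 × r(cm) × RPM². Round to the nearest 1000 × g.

ΔRCF ≈ 53000 x g

RCF_max = 1.118 × 10⁻⁵ × 16.6 × (29760)² = 1.118 × 10⁻⁵ × 16.6 × 885,657,600 ≈ 164,367.4 × g
RCF_min = 1.118 × 10⁻⁵ × 11.2 × (29760)² = 1.118 × 10⁻⁵ × 11.2 × 885,657,600 ≈ 110,898.5 × g
ΔRCF = 164,367.4 − 110,898.5 = 53,468.9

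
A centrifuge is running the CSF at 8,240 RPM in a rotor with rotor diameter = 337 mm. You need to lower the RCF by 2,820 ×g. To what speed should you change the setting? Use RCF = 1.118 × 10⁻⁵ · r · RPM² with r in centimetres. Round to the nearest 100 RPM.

7300 RPM

r = 337 mm / 2 = 168.5 mm = 16.85 cm
Current RCF = 1.118 × 10⁻⁵ × 16.85 × (8240)² = 1.118 × 10⁻⁵ × 16.85 × 67,897,600 ≈ 12,790.8 × g
Target RCF = 12,790.8 − 2,820 = 9,970.8 × g
N² = 9,970.8 / (18.8383 × 10⁻⁵) = 52,928,343
N ≈ √52,928,343 ≈ 7,275.2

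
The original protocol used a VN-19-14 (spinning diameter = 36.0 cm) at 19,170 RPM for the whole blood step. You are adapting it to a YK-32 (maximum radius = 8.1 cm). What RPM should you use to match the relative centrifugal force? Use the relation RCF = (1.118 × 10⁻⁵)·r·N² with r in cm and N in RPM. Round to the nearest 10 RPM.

Original rotor: r = 36.0 / 2 = 18 cm
RCF_original = 1.118 × 10⁻⁵ × 18 × (19170)² = 1.118 × 10⁻⁵ × 18 × 367,488,900 ≈ 73,953.5 × g
73,953.5 = 1.118 × 10⁻⁵ × 8.1 × N²
N² = 73,953.5 / (9.0558 × 10⁻⁵) = 816,642,373
N ≈ √816,642,373 ≈ 28,577.0

≈ 28580 RPM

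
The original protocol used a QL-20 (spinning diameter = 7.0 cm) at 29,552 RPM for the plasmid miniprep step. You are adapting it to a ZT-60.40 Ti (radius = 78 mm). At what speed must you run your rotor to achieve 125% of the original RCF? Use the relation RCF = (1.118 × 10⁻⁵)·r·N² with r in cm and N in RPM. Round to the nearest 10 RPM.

22130 RPM

Original rotor: r = 7.0 / 2 = 3.5 cm
RCF_original = 1.118 × 10⁻⁵ × 3.5 × (29552)² = 1.118 × 10⁻⁵ × 3.5 × 873,320,704 ≈ 34,173 × g
Target RCF = 1.25 × 34,173 ≈ 42,716.2 × g
Your rotor: r = 78 mm = 7.8 cm
42,716.2 = 1.118 × 10⁻⁵ × 7.8 × N²
N² = 42,716.2 / (8.7204 × 10⁻⁵) = 489,842,209
N ≈ √489,842,209 ≈ 22,132.4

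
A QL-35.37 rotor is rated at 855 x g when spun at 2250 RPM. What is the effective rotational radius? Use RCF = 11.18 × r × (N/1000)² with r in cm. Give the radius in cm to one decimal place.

855 = 11.18 × r × (2.25)²
r = 855 / (11.18 × 5.0625) = 855 / 56.59875 ≈ 15.106 cm

r ≈ 15.1 cm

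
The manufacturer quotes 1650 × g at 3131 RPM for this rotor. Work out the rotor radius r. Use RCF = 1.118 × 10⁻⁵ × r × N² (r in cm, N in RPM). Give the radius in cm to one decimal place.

1650 = 1.118 × 10⁻⁵ × r × (3131)²
r = 1650 / (1.118 × 10⁻⁵ × 9,803,161) = 1650 / 109.5993 ≈ 15.055 cm

15.1 cm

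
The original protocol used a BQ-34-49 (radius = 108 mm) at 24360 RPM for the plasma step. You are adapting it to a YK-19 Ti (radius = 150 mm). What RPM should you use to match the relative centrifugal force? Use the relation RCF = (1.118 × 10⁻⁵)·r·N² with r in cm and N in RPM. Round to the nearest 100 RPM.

≈ 20700 RPM

Original rotor: r = 108 mm = 10.8 cm
RCF = 1.118 × 10⁻⁵ × r × N²
RCF_original = 1.118 × 10⁻⁵ × 10.8 × (24360)² = 1.118 × 10⁻⁵ × 10.8 × 593,409,600 ≈ 71,650.6 × g
Your rotor: r = 150 mm = 15.0 cm
71,650.6 = 1.118 × 10⁻⁵ × 15 × N²
N² = 71,650.6 / (16.77 × 10⁻⁵) = 427,254,621
N ≈ √427,254,621 ≈ 20,670.1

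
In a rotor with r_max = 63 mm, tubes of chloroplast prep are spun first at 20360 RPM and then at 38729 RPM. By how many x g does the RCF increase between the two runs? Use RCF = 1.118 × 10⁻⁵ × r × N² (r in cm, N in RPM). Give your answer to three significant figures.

r = 63 mm = 6.3 cm
RCF₁ = 1.118 × 10⁻⁵ × 6.3 × (20360)² = 1.118 × 10⁻⁵ × 6.3 × 414,529,600 ≈ 29,197 × g
RCF₂ = 1.118 × 10⁻⁵ × 6.3 × (38729)² = 1.118 × 10⁻⁵ × 6.3 × 1,499,935,441 ≈ 105,646.5 × g
Increase = 105,646.5 − 29,197 = 76,449.5

≈ 76400 x g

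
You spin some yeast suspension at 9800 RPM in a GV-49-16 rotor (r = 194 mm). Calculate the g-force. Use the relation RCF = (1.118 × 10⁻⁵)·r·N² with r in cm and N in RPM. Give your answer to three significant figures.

RCF ≈ 20800 g

r = 194 mm = 19.4 cm
RCF = 1.118 × 10⁻⁵ × 19.4 × (9800)² = 1.118 × 10⁻⁵ × 19.4 × 96,040,000 ≈ 20,830.3 × g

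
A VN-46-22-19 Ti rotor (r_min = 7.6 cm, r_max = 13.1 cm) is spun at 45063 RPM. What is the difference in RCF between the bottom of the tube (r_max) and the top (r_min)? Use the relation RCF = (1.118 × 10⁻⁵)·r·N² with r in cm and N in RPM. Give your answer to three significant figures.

ΔRCF ≈ 125000 x g

RCF_max = 1.118 × 10⁻⁵ × 13.1 × (45063)² = 1.118 × 10⁻⁵ × 13.1 × 2,030,673,969 ≈ 297,408.4 × g
RCF_min = 1.118 × 10⁻⁵ × 7.6 × (45063)² = 1.118 × 10⁻⁵ × 7.6 × 2,030,673,969 ≈ 172,542.3 × g
ΔRCF = 297,408.4 − 172,542.3 = 124,866.1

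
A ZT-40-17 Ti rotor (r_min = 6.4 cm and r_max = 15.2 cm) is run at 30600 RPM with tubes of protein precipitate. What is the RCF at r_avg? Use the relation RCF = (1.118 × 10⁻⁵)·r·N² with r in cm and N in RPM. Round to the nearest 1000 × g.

RCF ≈ 113000 ×g

r_avg = (6.4 + 15.2) / 2 = 10.8 cm
RCF = 1.118 × 10⁻⁵ × r × N²
RCF = 1.118 × 10⁻⁵ × 10.8 × (30600)² = 1.118 × 10⁻⁵ × 10.8 × 936,360,000 ≈ 113,059.9 × g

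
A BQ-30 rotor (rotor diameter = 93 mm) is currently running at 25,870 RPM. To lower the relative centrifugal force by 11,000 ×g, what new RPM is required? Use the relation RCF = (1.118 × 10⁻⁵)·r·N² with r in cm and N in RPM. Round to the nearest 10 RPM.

≈ 21390 RPM

r = 93 mm / 2 = 46.5 mm = 4.65 cm
Current RCF = 1.118 × 10⁻⁵ × 4.65 × (25870)² = 1.118 × 10⁻⁵ × 4.65 × 669,256,900 ≈ 34,792.7 × g
Target RCF = 34,792.7 − 11,000 = 23,792.7 × g
N² = 23,792.7 / (5.1987 × 10⁻⁵) = 457,666,340
N ≈ √457,666,340 ≈ 21,393.1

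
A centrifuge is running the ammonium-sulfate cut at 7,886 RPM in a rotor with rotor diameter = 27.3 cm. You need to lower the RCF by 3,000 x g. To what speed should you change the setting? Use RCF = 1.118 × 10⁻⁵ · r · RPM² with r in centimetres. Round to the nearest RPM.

6522 RPM

r = 27.3 / 2 = 13.65 cm
Current RCF = 1.118 × 10⁻⁵ × 13.65 × (7886)² = 1.118 × 10⁻⁵ × 13.65 × 62,188,996 ≈ 9,490.5 × g
Target RCF = 9,490.5 − 3,000 = 6,490.5 × g
N² = 6,490.5 / (15.2607 × 10⁻⁵) = 42,530,814
N ≈ √42,530,814 ≈ 6,521.6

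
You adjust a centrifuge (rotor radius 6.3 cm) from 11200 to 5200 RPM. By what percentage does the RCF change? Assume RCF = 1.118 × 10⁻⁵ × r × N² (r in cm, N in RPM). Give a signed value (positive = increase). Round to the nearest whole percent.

RCF ∝ N², so the ratio is (5200/11200)² = (0.464286)² = 0.2156.
Change = 0.2156 − 1 = -0.7844 → -78.4%.

-78%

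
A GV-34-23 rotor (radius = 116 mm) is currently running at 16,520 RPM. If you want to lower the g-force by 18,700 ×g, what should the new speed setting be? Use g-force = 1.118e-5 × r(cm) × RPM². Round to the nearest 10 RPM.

≈ 11350 RPM

r = 116 mm = 11.6 cm
Current RCF = 1.118 × 10⁻⁵ × 11.6 × (16520)² = 1.118 × 10⁻⁵ × 11.6 × 272,910,400 ≈ 35,393.2 × g
Target RCF = 35,393.2 − 18,700 = 16,693.2 × g
N² = 16,693.2 / (12.9688 × 10⁻⁵) = 128,718,154
N ≈ √128,718,154 ≈ 11,345.4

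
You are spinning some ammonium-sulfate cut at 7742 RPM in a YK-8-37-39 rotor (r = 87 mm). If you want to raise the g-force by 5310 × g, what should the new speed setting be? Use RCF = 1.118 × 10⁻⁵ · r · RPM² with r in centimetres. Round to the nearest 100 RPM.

r = 87 mm = 8.7 cm
Current RCF = 1.118 × 10⁻⁵ × 8.7 × (7742)² = 1.118 × 10⁻⁵ × 8.7 × 59,938,564 ≈ 5,830 × g
Target RCF = 5,830 + 5,310 = 11,140 × g
N² = 11,140 / (9.7266 × 10⁻⁵) = 114,531,285
N ≈ √114,531,285 ≈ 10,701.9

N₂ ≈ 10700 RPM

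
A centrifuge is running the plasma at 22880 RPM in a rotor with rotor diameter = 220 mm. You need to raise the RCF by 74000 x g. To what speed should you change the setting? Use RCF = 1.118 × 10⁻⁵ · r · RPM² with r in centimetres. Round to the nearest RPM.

r = 220 mm / 2 = 110 mm = 11 cm
Current RCF = 1.118 × 10⁻⁵ × 11 × (22880)² = 1.118 × 10⁻⁵ × 11 × 523,494,400 ≈ 64,379.3 × g
Target RCF = 64,379.3 + 74,000 = 138,379.3 × g
N² = 138,379.3 / (12.298 × 10⁻⁵) = 1,125,217,922
N ≈ √1,125,217,922 ≈ 33,544.3

≈ 33544 RPM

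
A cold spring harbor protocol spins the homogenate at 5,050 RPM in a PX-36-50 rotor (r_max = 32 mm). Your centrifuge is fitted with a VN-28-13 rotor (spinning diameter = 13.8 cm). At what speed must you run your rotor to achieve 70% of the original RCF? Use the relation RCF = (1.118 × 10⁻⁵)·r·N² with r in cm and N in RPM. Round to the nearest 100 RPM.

≈ 2900 RPM

Original rotor: r = 32 mm = 3.2 cm
RCF_original = 1.118 × 10⁻⁵ × 3.2 × (5050)² = 1.118 × 10⁻⁵ × 3.2 × 25,502,500 ≈ 912.4 × g
Target RCF = 0.7 × 912.4 ≈ 638.7 × g
Your rotor: r = 13.8 / 2 = 6.9 cm
638.7 = 1.118 × 10⁻⁵ × 6.9 × N²
N² = 638.7 / (7.7142 × 10⁻⁵) = 8,279,536
N ≈ √8,279,536 ≈ 2,877.4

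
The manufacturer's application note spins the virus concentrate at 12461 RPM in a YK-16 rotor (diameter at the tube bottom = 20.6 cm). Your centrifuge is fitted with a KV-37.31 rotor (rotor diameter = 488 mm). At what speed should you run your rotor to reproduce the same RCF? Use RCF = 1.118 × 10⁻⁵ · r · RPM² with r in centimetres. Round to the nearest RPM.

≈ 8096 RPM

Original rotor: r = 20.6 / 2 = 10.3 cm
RCF_original = 1.118 × 10⁻⁵ × 10.3 × (12461)² = 1.118 × 10⁻⁵ × 10.3 × 155,276,521 ≈ 17,880.7 × g
Your rotor: r = 488 mm / 2 = 244 mm = 24.4 cm
17,880.7 = 1.118 × 10⁻⁵ × 24.4 × N²
N² = 17,880.7 / (27.2792 × 10⁻⁵) = 65,547,010
N ≈ √65,547,010 ≈ 8,096.1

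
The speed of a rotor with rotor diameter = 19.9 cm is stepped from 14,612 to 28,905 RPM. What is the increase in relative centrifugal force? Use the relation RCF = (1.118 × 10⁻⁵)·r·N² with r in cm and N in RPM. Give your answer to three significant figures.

r = 19.9 / 2 = 9.95 cm
RCF₁ = 1.118 × 10⁻⁵ × 9.95 × (14612)² = 1.118 × 10⁻⁵ × 9.95 × 213,510,544 ≈ 23,751.1 × g
RCF₂ = 1.118 × 10⁻⁵ × 9.95 × (28905)² = 1.118 × 10⁻⁵ × 9.95 × 835,499,025 ≈ 92,941.7 × g
Increase = 92,941.7 − 23,751.1 = 69,190.6

69200 g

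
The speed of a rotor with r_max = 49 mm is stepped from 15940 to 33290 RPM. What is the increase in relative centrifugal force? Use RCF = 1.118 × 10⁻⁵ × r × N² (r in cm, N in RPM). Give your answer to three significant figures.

46800 x g

r = 49 mm = 4.9 cm
RCF₁ = 1.118 × 10⁻⁵ × 4.9 × (15940)² = 1.118 × 10⁻⁵ × 4.9 × 254,083,600 ≈ 13,919.2 × g
RCF₂ = 1.118 × 10⁻⁵ × 4.9 × (33290)² = 1.118 × 10⁻⁵ × 4.9 × 1,108,224,100 ≈ 60,710.7 × g
Increase = 60,710.7 − 13,919.2 = 46,791.5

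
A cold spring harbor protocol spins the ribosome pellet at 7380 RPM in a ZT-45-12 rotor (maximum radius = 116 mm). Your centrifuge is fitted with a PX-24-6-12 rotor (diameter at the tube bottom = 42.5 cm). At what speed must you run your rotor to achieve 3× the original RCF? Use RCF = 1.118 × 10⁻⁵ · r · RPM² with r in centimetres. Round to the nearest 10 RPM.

≈ 9440 RPM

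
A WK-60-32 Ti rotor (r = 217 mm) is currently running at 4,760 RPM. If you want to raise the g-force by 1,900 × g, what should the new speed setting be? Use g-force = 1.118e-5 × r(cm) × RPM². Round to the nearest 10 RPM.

r = 217 mm = 21.7 cm
Current RCF = 1.118 × 10⁻⁵ × 21.7 × (4760)² = 1.118 × 10⁻⁵ × 21.7 × 22,657,600 ≈ 5,496.9 × g
Target RCF = 5,496.9 + 1,900 = 7,396.9 × g
N² = 7,396.9 / (24.2606 × 10⁻⁵) = 30,489,353
N ≈ √30,489,353 ≈ 5,521.7

5520 RPM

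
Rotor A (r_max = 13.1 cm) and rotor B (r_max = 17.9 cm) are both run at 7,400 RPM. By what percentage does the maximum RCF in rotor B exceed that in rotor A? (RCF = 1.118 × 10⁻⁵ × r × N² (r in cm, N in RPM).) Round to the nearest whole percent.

37%

At equal RPM, RCF scales linearly with r: ratio = 17.9 / 13.1 = 1.3664.
So rotor B delivers 36.6% more g-force.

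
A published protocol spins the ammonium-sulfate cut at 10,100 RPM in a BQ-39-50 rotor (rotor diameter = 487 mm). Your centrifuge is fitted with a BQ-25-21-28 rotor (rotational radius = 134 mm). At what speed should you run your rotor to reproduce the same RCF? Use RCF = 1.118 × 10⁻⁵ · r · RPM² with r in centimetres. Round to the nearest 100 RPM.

Original rotor: r = 487 mm / 2 = 243.5 mm = 24.35 cm
RCF_original = 1.118 × 10⁻⁵ × 24.35 × (10100)² = 1.118 × 10⁻⁵ × 24.35 × 102,010,000 ≈ 27,770.5 × g
Your rotor: r = 134 mm = 13.4 cm
27,770.5 = 1.118 × 10⁻⁵ × 13.4 × N²
N² = 27,770.5 / (14.9812 × 10⁻⁵) = 185,368,996
N ≈ √185,368,996 ≈ 13,615.0

≈ 13600 RPM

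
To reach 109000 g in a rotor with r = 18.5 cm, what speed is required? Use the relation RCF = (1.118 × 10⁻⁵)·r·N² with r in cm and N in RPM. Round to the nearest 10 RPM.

22960 RPM

109,000 = 1.118 × 10⁻⁵ × 18.5 × N²
N² = 109,000 / (20.683 × 10⁻⁵) = 527,002,853
N ≈ √527,002,853 ≈ 22,956.5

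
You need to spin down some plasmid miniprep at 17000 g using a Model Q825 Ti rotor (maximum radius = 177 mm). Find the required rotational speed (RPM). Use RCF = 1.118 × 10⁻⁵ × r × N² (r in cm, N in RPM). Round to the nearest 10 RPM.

≈ 9270 RPM

r = 177 mm = 17.7 cm
RCF = 1.118 × 10⁻⁵ × r × N²
17,000 = 1.118 × 10⁻⁵ × 17.7 × N²
N² = 17,000 / (19.7886 × 10⁻⁵) = 85,908,048
N ≈ √85,908,048 ≈ 9,268.7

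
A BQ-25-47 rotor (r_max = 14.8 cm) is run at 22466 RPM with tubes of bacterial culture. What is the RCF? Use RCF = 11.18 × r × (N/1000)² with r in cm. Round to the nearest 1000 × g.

RCF ≈ 84000 × g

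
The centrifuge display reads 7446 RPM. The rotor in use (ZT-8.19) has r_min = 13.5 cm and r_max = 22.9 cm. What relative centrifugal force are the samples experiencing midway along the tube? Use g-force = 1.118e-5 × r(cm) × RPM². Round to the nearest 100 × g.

r_avg = (13.5 + 22.9) / 2 = 18.2 cm
RCF = 1.118 × 10⁻⁵ × 18.2 × (7446)² = 1.118 × 10⁻⁵ × 18.2 × 55,442,916 ≈ 11,281.3 × g

≈ 11300 × g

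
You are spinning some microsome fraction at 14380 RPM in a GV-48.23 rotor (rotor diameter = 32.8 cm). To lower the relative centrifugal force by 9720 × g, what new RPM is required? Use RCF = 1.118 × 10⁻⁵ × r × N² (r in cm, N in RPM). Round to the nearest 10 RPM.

≈ 12400 RPM

r = 32.8 / 2 = 16.4 cm
Current RCF = 1.118 × 10⁻⁵ × 16.4 × (14380)² = 1.118 × 10⁻⁵ × 16.4 × 206,784,400 ≈ 37,914.3 × g
Target RCF = 37,914.3 − 9,720 = 28,194.3 × g
N² = 28,194.3 / (18.3352 × 10⁻⁵) = 153,771,434
N ≈ √153,771,434 ≈ 12,400.5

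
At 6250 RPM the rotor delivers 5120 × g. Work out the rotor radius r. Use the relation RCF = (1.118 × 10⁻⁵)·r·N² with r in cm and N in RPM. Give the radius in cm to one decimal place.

11.7 cm

5120 = 1.118 × 10⁻⁵ × r × (6250)²
r = 5120 / (1.118 × 10⁻⁵ × 39,062,500) = 5120 / 436.7187 ≈ 11.724 cm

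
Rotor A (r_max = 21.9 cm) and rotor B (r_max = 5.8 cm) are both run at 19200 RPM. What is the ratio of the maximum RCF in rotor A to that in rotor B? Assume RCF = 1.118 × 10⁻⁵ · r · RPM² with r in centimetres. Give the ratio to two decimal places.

3.78

At fixed N, RCF ∝ r, so RCF_A/RCF_B = r_A/r_B = 21.9 / 5.8 = 3.7759.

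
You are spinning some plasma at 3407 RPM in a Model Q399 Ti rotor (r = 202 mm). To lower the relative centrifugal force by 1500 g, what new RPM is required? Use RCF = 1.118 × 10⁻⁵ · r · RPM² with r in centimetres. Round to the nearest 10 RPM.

≈ 2230 RPM

r = 202 mm = 20.2 cm
Current RCF = 1.118 × 10⁻⁵ × 20.2 × (3407)² = 1.118 × 10⁻⁵ × 20.2 × 11,607,649 ≈ 2,621.4 × g
Target RCF = 2,621.4 − 1,500 = 1,121.4 × g
N² = 1,121.4 / (22.5836 × 10⁻⁵) = 4,965,550
N ≈ √4,965,550 ≈ 2,228.4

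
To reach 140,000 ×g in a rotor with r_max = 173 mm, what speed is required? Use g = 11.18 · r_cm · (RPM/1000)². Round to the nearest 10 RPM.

r = 173 mm = 17.3 cm
RCF = 11.18 × r × (N/1000)²
140,000 = 11.18 × 17.3 × (N/1000)²
(N/1000)² = 140,000 / 193.414 = 723.8359
N = 1000 × √723.8359 ≈ 26,904.2

N ≈ 26900 RPM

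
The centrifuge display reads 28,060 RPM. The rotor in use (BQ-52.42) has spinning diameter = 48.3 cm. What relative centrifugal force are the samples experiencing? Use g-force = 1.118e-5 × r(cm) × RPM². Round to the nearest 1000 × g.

RCF ≈ 213000 x g

r = 48.3 / 2 = 24.15 cm
RCF = 1.118 × 10⁻⁵ × 24.15 × (28060)² = 1.118 × 10⁻⁵ × 24.15 × 787,363,600 ≈ 212,585.8 × g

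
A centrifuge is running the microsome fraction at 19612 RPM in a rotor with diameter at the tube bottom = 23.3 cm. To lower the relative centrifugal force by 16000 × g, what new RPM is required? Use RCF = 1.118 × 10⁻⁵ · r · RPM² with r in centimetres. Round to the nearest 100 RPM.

r = 23.3 / 2 = 11.65 cm
Current RCF = 1.118 × 10⁻⁵ × 11.65 × (19612)² = 1.118 × 10⁻⁵ × 11.65 × 384,630,544 ≈ 50,097 × g
Target RCF = 50,097 − 16,000 = 34,097 × g
N² = 34,097 / (13.0247 × 10⁻⁵) = 261,787,220
N ≈ √261,787,220 ≈ 16,179.8

N₂ ≈ 16200 RPM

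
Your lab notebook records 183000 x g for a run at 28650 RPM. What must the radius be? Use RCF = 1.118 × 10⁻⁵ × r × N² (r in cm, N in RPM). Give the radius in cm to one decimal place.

≈ 19.9 cm

183000 = 1.118 × 10⁻⁵ × r × (28650)²
r = 183000 / (1.118 × 10⁻⁵ × 820,822,500) = 183000 / 9176.796 ≈ 19.942 cm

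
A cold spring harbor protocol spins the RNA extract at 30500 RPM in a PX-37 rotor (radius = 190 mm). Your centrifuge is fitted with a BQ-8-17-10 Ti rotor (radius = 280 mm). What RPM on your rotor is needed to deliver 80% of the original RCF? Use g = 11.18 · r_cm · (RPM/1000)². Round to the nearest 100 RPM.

≈ 22500 RPM

Original rotor: r = 190 mm = 19.0 cm
RCF = 11.18 × r × (N/1000)²
RCF_original = 11.18 × 19 × (30.5)² = 11.18 × 19 × 930.25 ≈ 197,603.7 × g
Target RCF = 0.8 × 197,603.7 ≈ 158,083 × g
Your rotor: r = 280 mm = 28.0 cm
158,083 = 11.18 × 28 × (N/1000)²
(N/1000)² = 158,083 / 313.04 = 504.993
N = 1000 × √504.993 ≈ 22,472.0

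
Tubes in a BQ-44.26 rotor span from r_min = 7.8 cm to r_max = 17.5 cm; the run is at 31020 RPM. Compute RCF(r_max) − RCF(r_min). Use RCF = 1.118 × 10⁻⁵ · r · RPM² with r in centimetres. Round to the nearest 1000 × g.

RCF_max = 1.118 × 10⁻⁵ × 17.5 × (31020)² = 1.118 × 10⁻⁵ × 17.5 × 962,240,400 ≈ 188,262.3 × g
RCF_min = 1.118 × 10⁻⁵ × 7.8 × (31020)² = 1.118 × 10⁻⁵ × 7.8 × 962,240,400 ≈ 83,911.2 × g
ΔRCF = 188,262.3 − 83,911.2 = 104,351.1

≈ 104000 x g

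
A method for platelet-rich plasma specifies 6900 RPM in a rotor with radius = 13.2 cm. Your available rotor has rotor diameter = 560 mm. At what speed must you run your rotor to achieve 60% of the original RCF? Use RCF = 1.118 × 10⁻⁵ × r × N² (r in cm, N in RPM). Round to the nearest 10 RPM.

3670 RPM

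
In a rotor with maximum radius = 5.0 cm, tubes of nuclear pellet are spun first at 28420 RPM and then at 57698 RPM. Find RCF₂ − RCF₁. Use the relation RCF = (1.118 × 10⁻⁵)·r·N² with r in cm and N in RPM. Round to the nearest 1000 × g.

RCF₁ = 1.118 × 10⁻⁵ × 5 × (28420)² = 1.118 × 10⁻⁵ × 5 × 807,696,400 ≈ 45,150.2 × g
RCF₂ = 1.118 × 10⁻⁵ × 5 × (57698)² = 1.118 × 10⁻⁵ × 5 × 3,329,059,204 ≈ 186,094.4 × g
Increase = 186,094.4 − 45,150.2 = 140,944.2

141000 x g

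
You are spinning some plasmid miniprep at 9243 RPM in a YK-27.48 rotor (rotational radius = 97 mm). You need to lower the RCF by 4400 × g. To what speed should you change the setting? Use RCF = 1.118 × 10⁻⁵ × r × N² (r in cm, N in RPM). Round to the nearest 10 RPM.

r = 97 mm = 9.7 cm
Current RCF = 1.118 × 10⁻⁵ × 9.7 × (9243)² = 1.118 × 10⁻⁵ × 9.7 × 85,433,049 ≈ 9,264.9 × g
Target RCF = 9,264.9 − 4,400 = 4,864.9 × g
N² = 4,864.9 / (10.8446 × 10⁻⁵) = 44,860,115
N ≈ √44,860,115 ≈ 6,697.8

6700 RPM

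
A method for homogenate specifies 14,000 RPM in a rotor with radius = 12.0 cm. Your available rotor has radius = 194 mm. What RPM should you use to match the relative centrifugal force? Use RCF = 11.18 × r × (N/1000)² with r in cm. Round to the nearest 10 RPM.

RCF_original = 11.18 × 12 × (14)² = 11.18 × 12 × 196 ≈ 26,295.4 × g
Your rotor: r = 194 mm = 19.4 cm
26,295.4 = 11.18 × 19.4 × (N/1000)²
(N/1000)² = 26,295.4 / 216.892 = 121.2373
N = 1000 × √121.2373 ≈ 11,010.8

≈ 11010 RPM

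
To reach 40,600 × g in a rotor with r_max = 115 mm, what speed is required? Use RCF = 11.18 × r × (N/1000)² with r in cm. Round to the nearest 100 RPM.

N ≈ 17800 RPM

r = 115 mm = 11.5 cm
40,600 = 11.18 × 11.5 × (N/1000)²
(N/1000)² = 40,600 / 128.57 = 315.7813
N = 1000 × √315.7813 ≈ 17,770.2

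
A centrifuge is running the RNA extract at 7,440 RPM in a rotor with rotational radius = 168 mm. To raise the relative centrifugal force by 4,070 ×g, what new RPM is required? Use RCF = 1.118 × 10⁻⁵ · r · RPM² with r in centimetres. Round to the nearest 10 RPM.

≈ 8780 RPM

r = 168 mm = 16.8 cm
Current RCF = 1.118 × 10⁻⁵ × 16.8 × (7440)² = 1.118 × 10⁻⁵ × 16.8 × 55,353,600 ≈ 10,396.7 × g
Target RCF = 10,396.7 + 4,070 = 14,466.7 × g
N² = 14,466.7 / (18.7824 × 10⁻⁵) = 77,022,638
N ≈ √77,022,638 ≈ 8,776.3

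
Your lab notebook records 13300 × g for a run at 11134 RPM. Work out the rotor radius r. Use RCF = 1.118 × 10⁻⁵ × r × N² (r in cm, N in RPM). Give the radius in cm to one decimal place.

≈ 9.6 cm

13300 = 1.118 × 10⁻⁵ × r × (11134)²
r = 13300 / (1.118 × 10⁻⁵ × 123,965,956) = 13300 / 1385.939 ≈ 9.596 cm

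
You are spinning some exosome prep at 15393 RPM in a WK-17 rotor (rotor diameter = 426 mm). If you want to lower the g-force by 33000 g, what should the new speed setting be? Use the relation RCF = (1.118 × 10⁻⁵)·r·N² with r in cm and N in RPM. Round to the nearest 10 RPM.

9920 RPM

r = 426 mm / 2 = 213 mm = 21.3 cm
Current RCF = 1.118 × 10⁻⁵ × 21.3 × (15393)² = 1.118 × 10⁻⁵ × 21.3 × 236,944,449 ≈ 56,424.5 × g
Target RCF = 56,424.5 − 33,000 = 23,424.5 × g
N² = 23,424.5 / (23.8134 × 10⁻⁵) = 98,366,886
N ≈ √98,366,886 ≈ 9,918.0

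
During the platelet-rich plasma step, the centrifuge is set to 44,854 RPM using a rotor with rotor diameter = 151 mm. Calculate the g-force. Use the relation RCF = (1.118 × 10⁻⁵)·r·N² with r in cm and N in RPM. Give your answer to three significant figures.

170000 x g

r = 151 mm / 2 = 75.5 mm = 7.55 cm
RCF = 1.118 × 10⁻⁵ × r × N²
RCF = 1.118 × 10⁻⁵ × 7.55 × (44854)² = 1.118 × 10⁻⁵ × 7.55 × 2,011,881,316 ≈ 169,820.9 × g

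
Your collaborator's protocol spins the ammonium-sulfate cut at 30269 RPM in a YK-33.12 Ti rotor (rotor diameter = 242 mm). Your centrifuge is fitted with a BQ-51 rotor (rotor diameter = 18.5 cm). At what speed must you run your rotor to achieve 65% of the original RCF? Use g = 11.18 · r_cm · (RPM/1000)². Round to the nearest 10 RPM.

Original rotor: r = 242 mm / 2 = 121 mm = 12.1 cm
RCF_original = 11.18 × 12.1 × (30.269)² = 11.18 × 12.1 × 916.212361 ≈ 123,943.4 × g
Target RCF = 0.65 × 123,943.4 ≈ 80,563.2 × g
Your rotor: r = 18.5 / 2 = 9.25 cm
80,563.2 = 11.18 × 9.25 × (N/1000)²
(N/1000)² = 80,563.2 / 103.415 = 779.0282
N = 1000 × √779.0282 ≈ 27,911.1

27910 RPM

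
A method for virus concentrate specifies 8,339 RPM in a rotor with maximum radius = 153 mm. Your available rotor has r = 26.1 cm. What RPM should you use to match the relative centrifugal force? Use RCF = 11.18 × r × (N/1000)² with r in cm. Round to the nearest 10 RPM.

≈ 6380 RPM

Original rotor: r = 153 mm = 15.3 cm
RCF = 11.18 × r × (N/1000)²
RCF_original = 11.18 × 15.3 × (8.339)² = 11.18 × 15.3 × 69.538921 ≈ 11,894.9 × g
11,894.9 = 11.18 × 26.1 × (N/1000)²
(N/1000)² = 11,894.9 / 291.798 = 40.76416
N = 1000 × √40.76416 ≈ 6,384.7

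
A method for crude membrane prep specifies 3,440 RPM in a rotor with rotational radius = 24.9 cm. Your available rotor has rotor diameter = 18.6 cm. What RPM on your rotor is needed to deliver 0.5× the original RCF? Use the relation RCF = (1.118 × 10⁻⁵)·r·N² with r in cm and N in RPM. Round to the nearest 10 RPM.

RCF = 1.118 × 10⁻⁵ × r × N²
RCF_original = 1.118 × 10⁻⁵ × 24.9 × (3440)² = 1.118 × 10⁻⁵ × 24.9 × 11,833,600 ≈ 3,294.3 × g
Target RCF = 0.5 × 3,294.3 ≈ 1,647.2 × g
Your rotor: r = 18.6 / 2 = 9.3 cm
1,647.2 = 1.118 × 10⁻⁵ × 9.3 × N²
N² = 1,647.2 / (10.3974 × 10⁻⁵) = 15,842,422
N ≈ √15,842,422 ≈ 3,980.3

3980 RPM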